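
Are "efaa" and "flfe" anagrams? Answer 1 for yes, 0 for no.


Strings: "efaa", "flfe"
Sorted first:  aaef
Sorted second: effl
Differ at position 0: 'a' vs 'e' => not anagrams

0


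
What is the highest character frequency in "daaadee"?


Input: daaadee
Character counts:
  'a': 3
  'd': 2
  'e': 2
Maximum frequency: 3

3


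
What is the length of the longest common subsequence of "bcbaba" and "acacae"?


LCS of "bcbaba" and "acacae"
DP table:
           a    c    a    c    a    e
      0    0    0    0    0    0    0
  b   0    0    0    0    0    0    0
  c   0    0    1    1    1    1    1
  b   0    0    1    1    1    1    1
  a   0    1    1    2    2    2    2
  b   0    1    1    2    2    2    2
  a   0    1    1    2    2    3    3
LCS length = dp[6][6] = 3

3


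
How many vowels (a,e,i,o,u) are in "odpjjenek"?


Input: odpjjenek
Checking each character:
  'o' at position 0: vowel (running total: 1)
  'd' at position 1: consonant
  'p' at position 2: consonant
  'j' at position 3: consonant
  'j' at position 4: consonant
  'e' at position 5: vowel (running total: 2)
  'n' at position 6: consonant
  'e' at position 7: vowel (running total: 3)
  'k' at position 8: consonant
Total vowels: 3

3


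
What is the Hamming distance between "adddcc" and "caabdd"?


Comparing "adddcc" and "caabdd" position by position:
  Position 0: 'a' vs 'c' => differ
  Position 1: 'd' vs 'a' => differ
  Position 2: 'd' vs 'a' => differ
  Position 3: 'd' vs 'b' => differ
  Position 4: 'c' vs 'd' => differ
  Position 5: 'c' vs 'd' => differ
Total differences (Hamming distance): 6

6


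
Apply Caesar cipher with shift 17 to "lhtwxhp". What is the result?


Caesar cipher: shift "lhtwxhp" by 17
  'l' (pos 11) + 17 = pos 2 = 'c'
  'h' (pos 7) + 17 = pos 24 = 'y'
  't' (pos 19) + 17 = pos 10 = 'k'
  'w' (pos 22) + 17 = pos 13 = 'n'
  'x' (pos 23) + 17 = pos 14 = 'o'
  'h' (pos 7) + 17 = pos 24 = 'y'
  'p' (pos 15) + 17 = pos 6 = 'g'
Result: cyknoyg

cyknoyg


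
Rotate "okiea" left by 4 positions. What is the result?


Input: "okiea", rotate left by 4
First 4 characters: "okie"
Remaining characters: "a"
Concatenate remaining + first: "a" + "okie" = "aokie"

aokie


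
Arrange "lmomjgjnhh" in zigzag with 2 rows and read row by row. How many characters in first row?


Zigzag "lmomjgjnhh" into 2 rows:
Placing characters:
  'l' => row 0
  'm' => row 1
  'o' => row 0
  'm' => row 1
  'j' => row 0
  'g' => row 1
  'j' => row 0
  'n' => row 1
  'h' => row 0
  'h' => row 1
Rows:
  Row 0: "lojjh"
  Row 1: "mmgnh"
First row length: 5

5


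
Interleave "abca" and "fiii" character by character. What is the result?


Interleaving "abca" and "fiii":
  Position 0: 'a' from first, 'f' from second => "af"
  Position 1: 'b' from first, 'i' from second => "bi"
  Position 2: 'c' from first, 'i' from second => "ci"
  Position 3: 'a' from first, 'i' from second => "ai"
Result: afbiciai

afbiciai


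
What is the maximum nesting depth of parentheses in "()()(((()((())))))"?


Input: "()()(((()((())))))"
Tracking depth:
  Position 0 '(': depth becomes 1
  Position 1 ')': depth becomes 0
  Position 2 '(': depth becomes 1
  Position 3 ')': depth becomes 0
  Position 4 '(': depth becomes 1
  Position 5 '(': depth becomes 2
  Position 6 '(': depth becomes 3
  Position 7 '(': depth becomes 4
  Position 8 ')': depth becomes 3
  Position 9 '(': depth becomes 4
  Position 10 '(': depth becomes 5
  Position 11 '(': depth becomes 6
  Position 12 ')': depth becomes 5
  Position 13 ')': depth becomes 4
  Position 14 ')': depth becomes 3
  Position 15 ')': depth becomes 2
  Position 16 ')': depth becomes 1
  Position 17 ')': depth becomes 0
Maximum depth reached: 6

6


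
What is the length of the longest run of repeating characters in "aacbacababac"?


Input: "aacbacababac"
Scanning for longest run:
  Position 1 ('a'): continues run of 'a', length=2
  Position 2 ('c'): new char, reset run to 1
  Position 3 ('b'): new char, reset run to 1
  Position 4 ('a'): new char, reset run to 1
  Position 5 ('c'): new char, reset run to 1
  Position 6 ('a'): new char, reset run to 1
  Position 7 ('b'): new char, reset run to 1
  Position 8 ('a'): new char, reset run to 1
  Position 9 ('b'): new char, reset run to 1
  Position 10 ('a'): new char, reset run to 1
  Position 11 ('c'): new char, reset run to 1
Longest run: 'a' with length 2

2


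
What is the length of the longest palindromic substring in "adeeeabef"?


Input: "adeeeabef"
Checking substrings for palindromes:
  [2:5] "eee" (len 3) => palindrome
  [2:4] "ee" (len 2) => palindrome
  [3:5] "ee" (len 2) => palindrome
Longest palindromic substring: "eee" with length 3

3


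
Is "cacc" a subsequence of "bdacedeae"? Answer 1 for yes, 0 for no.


Check if "cacc" is a subsequence of "bdacedeae"
Greedy scan:
  Position 0 ('b'): no match needed
  Position 1 ('d'): no match needed
  Position 2 ('a'): no match needed
  Position 3 ('c'): matches sub[0] = 'c'
  Position 4 ('e'): no match needed
  Position 5 ('d'): no match needed
  Position 6 ('e'): no match needed
  Position 7 ('a'): matches sub[1] = 'a'
  Position 8 ('e'): no match needed
Only matched 2/4 characters => not a subsequence

0


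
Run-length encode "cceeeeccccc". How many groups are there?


Input: cceeeeccccc
Scanning for consecutive runs:
  Group 1: 'c' x 2 (positions 0-1)
  Group 2: 'e' x 4 (positions 2-5)
  Group 3: 'c' x 5 (positions 6-10)
Total groups: 3

3


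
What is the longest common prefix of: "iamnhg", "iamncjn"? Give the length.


Words: iamnhg, iamncjn
  Position 0: all 'i' => match
  Position 1: all 'a' => match
  Position 2: all 'm' => match
  Position 3: all 'n' => match
  Position 4: ('h', 'c') => mismatch, stop
LCP = "iamn" (length 4)

4


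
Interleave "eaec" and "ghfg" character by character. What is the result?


Interleaving "eaec" and "ghfg":
  Position 0: 'e' from first, 'g' from second => "eg"
  Position 1: 'a' from first, 'h' from second => "ah"
  Position 2: 'e' from first, 'f' from second => "ef"
  Position 3: 'c' from first, 'g' from second => "cg"
Result: egahefcg

egahefcg


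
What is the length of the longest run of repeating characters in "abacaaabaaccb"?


Input: "abacaaabaaccb"
Scanning for longest run:
  Position 1 ('b'): new char, reset run to 1
  Position 2 ('a'): new char, reset run to 1
  Position 3 ('c'): new char, reset run to 1
  Position 4 ('a'): new char, reset run to 1
  Position 5 ('a'): continues run of 'a', length=2
  Position 6 ('a'): continues run of 'a', length=3
  Position 7 ('b'): new char, reset run to 1
  Position 8 ('a'): new char, reset run to 1
  Position 9 ('a'): continues run of 'a', length=2
  Position 10 ('c'): new char, reset run to 1
  Position 11 ('c'): continues run of 'c', length=2
  Position 12 ('b'): new char, reset run to 1
Longest run: 'a' with length 3

3


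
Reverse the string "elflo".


Input: elflo
Reading characters right to left:
  Position 4: 'o'
  Position 3: 'l'
  Position 2: 'f'
  Position 1: 'l'
  Position 0: 'e'
Reversed: olfle

olfle


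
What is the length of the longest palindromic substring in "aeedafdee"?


Input: "aeedafdee"
Checking substrings for palindromes:
  [1:3] "ee" (len 2) => palindrome
  [7:9] "ee" (len 2) => palindrome
Longest palindromic substring: "ee" with length 2

2


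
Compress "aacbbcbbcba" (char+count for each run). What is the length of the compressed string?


Input: aacbbcbbcba
Runs:
  'a' x 2 => "a2"
  'c' x 1 => "c1"
  'b' x 2 => "b2"
  'c' x 1 => "c1"
  'b' x 2 => "b2"
  'c' x 1 => "c1"
  'b' x 1 => "b1"
  'a' x 1 => "a1"
Compressed: "a2c1b2c1b2c1b1a1"
Compressed length: 16

16


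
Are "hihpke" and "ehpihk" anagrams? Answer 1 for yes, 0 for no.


Strings: "hihpke", "ehpihk"
Sorted first:  ehhikp
Sorted second: ehhikp
Sorted forms match => anagrams

1


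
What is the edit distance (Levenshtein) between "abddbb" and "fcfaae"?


Computing edit distance: "abddbb" -> "fcfaae"
DP table:
           f    c    f    a    a    e
      0    1    2    3    4    5    6
  a   1    1    2    3    3    4    5
  b   2    2    2    3    4    4    5
  d   3    3    3    3    4    5    5
  d   4    4    4    4    4    5    6
  b   5    5    5    5    5    5    6
  b   6    6    6    6    6    6    6
Edit distance = dp[6][6] = 6

6


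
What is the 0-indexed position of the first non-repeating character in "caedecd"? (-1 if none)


Input: caedecd
Character frequencies:
  'a': 1
  'c': 2
  'd': 2
  'e': 2
Scanning left to right for freq == 1:
  Position 0 ('c'): freq=2, skip
  Position 1 ('a'): unique! => answer = 1

1


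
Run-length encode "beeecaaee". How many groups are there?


Input: beeecaaee
Scanning for consecutive runs:
  Group 1: 'b' x 1 (positions 0-0)
  Group 2: 'e' x 3 (positions 1-3)
  Group 3: 'c' x 1 (positions 4-4)
  Group 4: 'a' x 2 (positions 5-6)
  Group 5: 'e' x 2 (positions 7-8)
Total groups: 5

5


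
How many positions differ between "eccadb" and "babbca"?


Comparing "eccadb" and "babbca" position by position:
  Position 0: 'e' vs 'b' => DIFFER
  Position 1: 'c' vs 'a' => DIFFER
  Position 2: 'c' vs 'b' => DIFFER
  Position 3: 'a' vs 'b' => DIFFER
  Position 4: 'd' vs 'c' => DIFFER
  Position 5: 'b' vs 'a' => DIFFER
Positions that differ: 6

6


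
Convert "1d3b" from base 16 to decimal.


Input: "1d3b" in base 16
Positional expansion:
  Digit '1' (value 1) x 16^3 = 4096
  Digit 'd' (value 13) x 16^2 = 3328
  Digit '3' (value 3) x 16^1 = 48
  Digit 'b' (value 11) x 16^0 = 11
Sum = 7483

7483


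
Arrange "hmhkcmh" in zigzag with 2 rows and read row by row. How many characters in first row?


Zigzag "hmhkcmh" into 2 rows:
Placing characters:
  'h' => row 0
  'm' => row 1
  'h' => row 0
  'k' => row 1
  'c' => row 0
  'm' => row 1
  'h' => row 0
Rows:
  Row 0: "hhch"
  Row 1: "mkm"
First row length: 4

4


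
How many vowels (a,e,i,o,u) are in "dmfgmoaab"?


Input: dmfgmoaab
Checking each character:
  'd' at position 0: consonant
  'm' at position 1: consonant
  'f' at position 2: consonant
  'g' at position 3: consonant
  'm' at position 4: consonant
  'o' at position 5: vowel (running total: 1)
  'a' at position 6: vowel (running total: 2)
  'a' at position 7: vowel (running total: 3)
  'b' at position 8: consonant
Total vowels: 3

3


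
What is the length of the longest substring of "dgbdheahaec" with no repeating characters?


Input: "dgbdheahaec"
Sliding window (track last position of each char):
  Position 0 ('d'): window [0,0] length 1 -- new best
  Position 1 ('g'): window [0,1] length 2 -- new best
  Position 2 ('b'): window [0,2] length 3 -- new best
  Position 3 ('d'): repeat (last at 0), move window start to 1
  Position 3 ('d'): window [1,3] length 3
  Position 4 ('h'): window [1,4] length 4 -- new best
  Position 5 ('e'): window [1,5] length 5 -- new best
  Position 6 ('a'): window [1,6] length 6 -- new best
  Position 7 ('h'): repeat (last at 4), move window start to 5
  Position 7 ('h'): window [5,7] length 3
  Position 8 ('a'): repeat (last at 6), move window start to 7
  Position 8 ('a'): window [7,8] length 2
  Position 9 ('e'): window [7,9] length 3
  Position 10 ('c'): window [7,10] length 4
Longest substring with no repeats: "gbdhea" with length 6

6


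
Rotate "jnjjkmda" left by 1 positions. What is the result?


Input: "jnjjkmda", rotate left by 1
First 1 characters: "j"
Remaining characters: "njjkmda"
Concatenate remaining + first: "njjkmda" + "j" = "njjkmdaj"

njjkmdaj


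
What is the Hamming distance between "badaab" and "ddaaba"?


Comparing "badaab" and "ddaaba" position by position:
  Position 0: 'b' vs 'd' => differ
  Position 1: 'a' vs 'd' => differ
  Position 2: 'd' vs 'a' => differ
  Position 3: 'a' vs 'a' => same
  Position 4: 'a' vs 'b' => differ
  Position 5: 'b' vs 'a' => differ
Total differences (Hamming distance): 5

5


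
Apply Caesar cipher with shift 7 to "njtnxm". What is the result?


Caesar cipher: shift "njtnxm" by 7
  'n' (pos 13) + 7 = pos 20 = 'u'
  'j' (pos 9) + 7 = pos 16 = 'q'
  't' (pos 19) + 7 = pos 0 = 'a'
  'n' (pos 13) + 7 = pos 20 = 'u'
  'x' (pos 23) + 7 = pos 4 = 'e'
  'm' (pos 12) + 7 = pos 19 = 't'
Result: uqauet

uqauet


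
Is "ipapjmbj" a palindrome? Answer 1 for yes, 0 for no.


Input: ipapjmbj
Reversed: jbmjpapi
  Compare pos 0 ('i') with pos 7 ('j'): MISMATCH
  Compare pos 1 ('p') with pos 6 ('b'): MISMATCH
  Compare pos 2 ('a') with pos 5 ('m'): MISMATCH
  Compare pos 3 ('p') with pos 4 ('j'): MISMATCH
Result: not a palindrome

0


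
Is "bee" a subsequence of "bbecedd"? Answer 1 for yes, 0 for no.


Check if "bee" is a subsequence of "bbecedd"
Greedy scan:
  Position 0 ('b'): matches sub[0] = 'b'
  Position 1 ('b'): no match needed
  Position 2 ('e'): matches sub[1] = 'e'
  Position 3 ('c'): no match needed
  Position 4 ('e'): matches sub[2] = 'e'
  Position 5 ('d'): no match needed
  Position 6 ('d'): no match needed
All 3 characters matched => is a subsequence

1


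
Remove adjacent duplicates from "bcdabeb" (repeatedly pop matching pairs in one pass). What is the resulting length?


Input: bcdabeb
Stack-based adjacent duplicate removal:
  Read 'b': push. Stack: b
  Read 'c': push. Stack: bc
  Read 'd': push. Stack: bcd
  Read 'a': push. Stack: bcda
  Read 'b': push. Stack: bcdab
  Read 'e': push. Stack: bcdabe
  Read 'b': push. Stack: bcdabeb
Final stack: "bcdabeb" (length 7)

7


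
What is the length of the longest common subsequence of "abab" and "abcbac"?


LCS of "abab" and "abcbac"
DP table:
           a    b    c    b    a    c
      0    0    0    0    0    0    0
  a   0    1    1    1    1    1    1
  b   0    1    2    2    2    2    2
  a   0    1    2    2    2    3    3
  b   0    1    2    2    3    3    3
LCS length = dp[4][6] = 3

3


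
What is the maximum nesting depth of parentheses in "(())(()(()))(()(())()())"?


Input: "(())(()(()))(()(())()())"
Tracking depth:
  Position 0 '(': depth becomes 1
  Position 1 '(': depth becomes 2
  Position 2 ')': depth becomes 1
  Position 3 ')': depth becomes 0
  Position 4 '(': depth becomes 1
  Position 5 '(': depth becomes 2
  Position 6 ')': depth becomes 1
  Position 7 '(': depth becomes 2
  Position 8 '(': depth becomes 3
  Position 9 ')': depth becomes 2
  Position 10 ')': depth becomes 1
  Position 11 ')': depth becomes 0
  Position 12 '(': depth becomes 1
  Position 13 '(': depth becomes 2
  Position 14 ')': depth becomes 1
  Position 15 '(': depth becomes 2
  Position 16 '(': depth becomes 3
  Position 17 ')': depth becomes 2
  Position 18 ')': depth becomes 1
  Position 19 '(': depth becomes 2
  Position 20 ')': depth becomes 1
  Position 21 '(': depth becomes 2
  Position 22 ')': depth becomes 1
  Position 23 ')': depth becomes 0
Maximum depth reached: 3

3


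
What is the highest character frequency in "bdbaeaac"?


Input: bdbaeaac
Character counts:
  'a': 3
  'b': 2
  'c': 1
  'd': 1
  'e': 1
Maximum frequency: 3

3


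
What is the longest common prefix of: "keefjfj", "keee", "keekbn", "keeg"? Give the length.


Words: keefjfj, keee, keekbn, keeg
  Position 0: all 'k' => match
  Position 1: all 'e' => match
  Position 2: all 'e' => match
  Position 3: ('f', 'e', 'k', 'g') => mismatch, stop
LCP = "kee" (length 3)

3


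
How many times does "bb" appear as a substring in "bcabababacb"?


Searching for "bb" in "bcabababacb"
Scanning each position:
  Position 0: "bc" => no
  Position 1: "ca" => no
  Position 2: "ab" => no
  Position 3: "ba" => no
  Position 4: "ab" => no
  Position 5: "ba" => no
  Position 6: "ab" => no
  Position 7: "ba" => no
  Position 8: "ac" => no
  Position 9: "cb" => no
Total occurrences: 0

0


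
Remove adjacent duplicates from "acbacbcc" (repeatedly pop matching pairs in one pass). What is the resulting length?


Input: acbacbcc
Stack-based adjacent duplicate removal:
  Read 'a': push. Stack: a
  Read 'c': push. Stack: ac
  Read 'b': push. Stack: acb
  Read 'a': push. Stack: acba
  Read 'c': push. Stack: acbac
  Read 'b': push. Stack: acbacb
  Read 'c': push. Stack: acbacbc
  Read 'c': matches stack top 'c' => pop. Stack: acbacb
Final stack: "acbacb" (length 6)

6


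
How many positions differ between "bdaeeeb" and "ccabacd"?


Comparing "bdaeeeb" and "ccabacd" position by position:
  Position 0: 'b' vs 'c' => DIFFER
  Position 1: 'd' vs 'c' => DIFFER
  Position 2: 'a' vs 'a' => same
  Position 3: 'e' vs 'b' => DIFFER
  Position 4: 'e' vs 'a' => DIFFER
  Position 5: 'e' vs 'c' => DIFFER
  Position 6: 'b' vs 'd' => DIFFER
Positions that differ: 6

6


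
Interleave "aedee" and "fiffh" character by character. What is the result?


Interleaving "aedee" and "fiffh":
  Position 0: 'a' from first, 'f' from second => "af"
  Position 1: 'e' from first, 'i' from second => "ei"
  Position 2: 'd' from first, 'f' from second => "df"
  Position 3: 'e' from first, 'f' from second => "ef"
  Position 4: 'e' from first, 'h' from second => "eh"
Result: afeidfefeh

afeidfefeh


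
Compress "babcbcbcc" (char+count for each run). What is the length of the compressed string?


Input: babcbcbcc
Runs:
  'b' x 1 => "b1"
  'a' x 1 => "a1"
  'b' x 1 => "b1"
  'c' x 1 => "c1"
  'b' x 1 => "b1"
  'c' x 1 => "c1"
  'b' x 1 => "b1"
  'c' x 2 => "c2"
Compressed: "b1a1b1c1b1c1b1c2"
Compressed length: 16

16


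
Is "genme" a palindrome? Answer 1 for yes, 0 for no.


Input: genme
Reversed: emneg
  Compare pos 0 ('g') with pos 4 ('e'): MISMATCH
  Compare pos 1 ('e') with pos 3 ('m'): MISMATCH
Result: not a palindrome

0


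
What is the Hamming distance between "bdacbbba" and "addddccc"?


Comparing "bdacbbba" and "addddccc" position by position:
  Position 0: 'b' vs 'a' => differ
  Position 1: 'd' vs 'd' => same
  Position 2: 'a' vs 'd' => differ
  Position 3: 'c' vs 'd' => differ
  Position 4: 'b' vs 'd' => differ
  Position 5: 'b' vs 'c' => differ
  Position 6: 'b' vs 'c' => differ
  Position 7: 'a' vs 'c' => differ
Total differences (Hamming distance): 7

7


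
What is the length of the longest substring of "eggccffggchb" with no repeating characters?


Input: "eggccffggchb"
Sliding window (track last position of each char):
  Position 0 ('e'): window [0,0] length 1 -- new best
  Position 1 ('g'): window [0,1] length 2 -- new best
  Position 2 ('g'): repeat (last at 1), move window start to 2
  Position 2 ('g'): window [2,2] length 1
  Position 3 ('c'): window [2,3] length 2
  Position 4 ('c'): repeat (last at 3), move window start to 4
  Position 4 ('c'): window [4,4] length 1
  Position 5 ('f'): window [4,5] length 2
  Position 6 ('f'): repeat (last at 5), move window start to 6
  Position 6 ('f'): window [6,6] length 1
  Position 7 ('g'): window [6,7] length 2
  Position 8 ('g'): repeat (last at 7), move window start to 8
  Position 8 ('g'): window [8,8] length 1
  Position 9 ('c'): window [8,9] length 2
  Position 10 ('h'): window [8,10] length 3 -- new best
  Position 11 ('b'): window [8,11] length 4 -- new best
Longest substring with no repeats: "gchb" with length 4

4


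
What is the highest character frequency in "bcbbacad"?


Input: bcbbacad
Character counts:
  'a': 2
  'b': 3
  'c': 2
  'd': 1
Maximum frequency: 3

3


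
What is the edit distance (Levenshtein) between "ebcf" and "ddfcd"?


Computing edit distance: "ebcf" -> "ddfcd"
DP table:
           d    d    f    c    d
      0    1    2    3    4    5
  e   1    1    2    3    4    5
  b   2    2    2    3    4    5
  c   3    3    3    3    3    4
  f   4    4    4    3    4    4
Edit distance = dp[4][5] = 4

4


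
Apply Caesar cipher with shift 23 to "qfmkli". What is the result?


Caesar cipher: shift "qfmkli" by 23
  'q' (pos 16) + 23 = pos 13 = 'n'
  'f' (pos 5) + 23 = pos 2 = 'c'
  'm' (pos 12) + 23 = pos 9 = 'j'
  'k' (pos 10) + 23 = pos 7 = 'h'
  'l' (pos 11) + 23 = pos 8 = 'i'
  'i' (pos 8) + 23 = pos 5 = 'f'
Result: ncjhif

ncjhif


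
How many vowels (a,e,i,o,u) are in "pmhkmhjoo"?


Input: pmhkmhjoo
Checking each character:
  'p' at position 0: consonant
  'm' at position 1: consonant
  'h' at position 2: consonant
  'k' at position 3: consonant
  'm' at position 4: consonant
  'h' at position 5: consonant
  'j' at position 6: consonant
  'o' at position 7: vowel (running total: 1)
  'o' at position 8: vowel (running total: 2)
Total vowels: 2

2


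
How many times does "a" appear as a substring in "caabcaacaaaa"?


Searching for "a" in "caabcaacaaaa"
Scanning each position:
  Position 0: "c" => no
  Position 1: "a" => MATCH
  Position 2: "a" => MATCH
  Position 3: "b" => no
  Position 4: "c" => no
  Position 5: "a" => MATCH
  Position 6: "a" => MATCH
  Position 7: "c" => no
  Position 8: "a" => MATCH
  Position 9: "a" => MATCH
  Position 10: "a" => MATCH
  Position 11: "a" => MATCH
Total occurrences: 8

8


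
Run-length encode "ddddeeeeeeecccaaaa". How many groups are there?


Input: ddddeeeeeeecccaaaa
Scanning for consecutive runs:
  Group 1: 'd' x 4 (positions 0-3)
  Group 2: 'e' x 7 (positions 4-10)
  Group 3: 'c' x 3 (positions 11-13)
  Group 4: 'a' x 4 (positions 14-17)
Total groups: 4

4


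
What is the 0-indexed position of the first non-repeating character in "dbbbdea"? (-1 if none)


Input: dbbbdea
Character frequencies:
  'a': 1
  'b': 3
  'd': 2
  'e': 1
Scanning left to right for freq == 1:
  Position 0 ('d'): freq=2, skip
  Position 1 ('b'): freq=3, skip
  Position 2 ('b'): freq=3, skip
  Position 3 ('b'): freq=3, skip
  Position 4 ('d'): freq=2, skip
  Position 5 ('e'): unique! => answer = 5

5


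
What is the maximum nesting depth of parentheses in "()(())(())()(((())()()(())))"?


Input: "()(())(())()(((())()()(())))"
Tracking depth:
  Position 0 '(': depth becomes 1
  Position 1 ')': depth becomes 0
  Position 2 '(': depth becomes 1
  Position 3 '(': depth becomes 2
  Position 4 ')': depth becomes 1
  Position 5 ')': depth becomes 0
  Position 6 '(': depth becomes 1
  Position 7 '(': depth becomes 2
  Position 8 ')': depth becomes 1
  Position 9 ')': depth becomes 0
  Position 10 '(': depth becomes 1
  Position 11 ')': depth becomes 0
  Position 12 '(': depth becomes 1
  Position 13 '(': depth becomes 2
  Position 14 '(': depth becomes 3
  Position 15 '(': depth becomes 4
  Position 16 ')': depth becomes 3
  Position 17 ')': depth becomes 2
  Position 18 '(': depth becomes 3
  Position 19 ')': depth becomes 2
  Position 20 '(': depth becomes 3
  Position 21 ')': depth becomes 2
  Position 22 '(': depth becomes 3
  Position 23 '(': depth becomes 4
  Position 24 ')': depth becomes 3
  Position 25 ')': depth becomes 2
  Position 26 ')': depth becomes 1
  Position 27 ')': depth becomes 0
Maximum depth reached: 4

4


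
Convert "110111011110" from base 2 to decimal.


Input: "110111011110" in base 2
Positional expansion:
  Digit '1' (value 1) x 2^11 = 2048
  Digit '1' (value 1) x 2^10 = 1024
  Digit '0' (value 0) x 2^9 = 0
  Digit '1' (value 1) x 2^8 = 256
  Digit '1' (value 1) x 2^7 = 128
  Digit '1' (value 1) x 2^6 = 64
  Digit '0' (value 0) x 2^5 = 0
  Digit '1' (value 1) x 2^4 = 16
  Digit '1' (value 1) x 2^3 = 8
  Digit '1' (value 1) x 2^2 = 4
  Digit '1' (value 1) x 2^1 = 2
  Digit '0' (value 0) x 2^0 = 0
Sum = 3550

3550


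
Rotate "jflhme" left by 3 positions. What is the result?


Input: "jflhme", rotate left by 3
First 3 characters: "jfl"
Remaining characters: "hme"
Concatenate remaining + first: "hme" + "jfl" = "hmejfl"

hmejfl


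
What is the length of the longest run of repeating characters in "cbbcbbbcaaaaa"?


Input: "cbbcbbbcaaaaa"
Scanning for longest run:
  Position 1 ('b'): new char, reset run to 1
  Position 2 ('b'): continues run of 'b', length=2
  Position 3 ('c'): new char, reset run to 1
  Position 4 ('b'): new char, reset run to 1
  Position 5 ('b'): continues run of 'b', length=2
  Position 6 ('b'): continues run of 'b', length=3
  Position 7 ('c'): new char, reset run to 1
  Position 8 ('a'): new char, reset run to 1
  Position 9 ('a'): continues run of 'a', length=2
  Position 10 ('a'): continues run of 'a', length=3
  Position 11 ('a'): continues run of 'a', length=4
  Position 12 ('a'): continues run of 'a', length=5
Longest run: 'a' with length 5

5


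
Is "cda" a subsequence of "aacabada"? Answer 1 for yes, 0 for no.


Check if "cda" is a subsequence of "aacabada"
Greedy scan:
  Position 0 ('a'): no match needed
  Position 1 ('a'): no match needed
  Position 2 ('c'): matches sub[0] = 'c'
  Position 3 ('a'): no match needed
  Position 4 ('b'): no match needed
  Position 5 ('a'): no match needed
  Position 6 ('d'): matches sub[1] = 'd'
  Position 7 ('a'): matches sub[2] = 'a'
All 3 characters matched => is a subsequence

1


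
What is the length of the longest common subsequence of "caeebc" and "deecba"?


LCS of "caeebc" and "deecba"
DP table:
           d    e    e    c    b    a
      0    0    0    0    0    0    0
  c   0    0    0    0    1    1    1
  a   0    0    0    0    1    1    2
  e   0    0    1    1    1    1    2
  e   0    0    1    2    2    2    2
  b   0    0    1    2    2    3    3
  c   0    0    1    2    3    3    3
LCS length = dp[6][6] = 3

3


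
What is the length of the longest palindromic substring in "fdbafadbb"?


Input: "fdbafadbb"
Checking substrings for palindromes:
  [3:6] "afa" (len 3) => palindrome
  [7:9] "bb" (len 2) => palindrome
Longest palindromic substring: "afa" with length 3

3


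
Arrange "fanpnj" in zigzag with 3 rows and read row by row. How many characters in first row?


Zigzag "fanpnj" into 3 rows:
Placing characters:
  'f' => row 0
  'a' => row 1
  'n' => row 2
  'p' => row 1
  'n' => row 0
  'j' => row 1
Rows:
  Row 0: "fn"
  Row 1: "apj"
  Row 2: "n"
First row length: 2

2


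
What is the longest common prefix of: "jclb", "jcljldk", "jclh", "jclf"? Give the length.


Words: jclb, jcljldk, jclh, jclf
  Position 0: all 'j' => match
  Position 1: all 'c' => match
  Position 2: all 'l' => match
  Position 3: ('b', 'j', 'h', 'f') => mismatch, stop
LCP = "jcl" (length 3)

3


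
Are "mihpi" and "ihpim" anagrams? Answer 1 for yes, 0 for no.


Strings: "mihpi", "ihpim"
Sorted first:  hiimp
Sorted second: hiimp
Sorted forms match => anagrams

1


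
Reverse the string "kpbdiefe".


Input: kpbdiefe
Reading characters right to left:
  Position 7: 'e'
  Position 6: 'f'
  Position 5: 'e'
  Position 4: 'i'
  Position 3: 'd'
  Position 2: 'b'
  Position 1: 'p'
  Position 0: 'k'
Reversed: efeidbpk

efeidbpk


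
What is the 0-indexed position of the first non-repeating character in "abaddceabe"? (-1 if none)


Input: abaddceabe
Character frequencies:
  'a': 3
  'b': 2
  'c': 1
  'd': 2
  'e': 2
Scanning left to right for freq == 1:
  Position 0 ('a'): freq=3, skip
  Position 1 ('b'): freq=2, skip
  Position 2 ('a'): freq=3, skip
  Position 3 ('d'): freq=2, skip
  Position 4 ('d'): freq=2, skip
  Position 5 ('c'): unique! => answer = 5

5


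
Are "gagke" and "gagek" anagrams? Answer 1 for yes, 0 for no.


Strings: "gagke", "gagek"
Sorted first:  aeggk
Sorted second: aeggk
Sorted forms match => anagrams

1


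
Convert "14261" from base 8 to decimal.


Input: "14261" in base 8
Positional expansion:
  Digit '1' (value 1) x 8^4 = 4096
  Digit '4' (value 4) x 8^3 = 2048
  Digit '2' (value 2) x 8^2 = 128
  Digit '6' (value 6) x 8^1 = 48
  Digit '1' (value 1) x 8^0 = 1
Sum = 6321

6321


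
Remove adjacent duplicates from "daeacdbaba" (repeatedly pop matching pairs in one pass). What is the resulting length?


Input: daeacdbaba
Stack-based adjacent duplicate removal:
  Read 'd': push. Stack: d
  Read 'a': push. Stack: da
  Read 'e': push. Stack: dae
  Read 'a': push. Stack: daea
  Read 'c': push. Stack: daeac
  Read 'd': push. Stack: daeacd
  Read 'b': push. Stack: daeacdb
  Read 'a': push. Stack: daeacdba
  Read 'b': push. Stack: daeacdbab
  Read 'a': push. Stack: daeacdbaba
Final stack: "daeacdbaba" (length 10)

10


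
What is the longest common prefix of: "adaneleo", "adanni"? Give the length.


Words: adaneleo, adanni
  Position 0: all 'a' => match
  Position 1: all 'd' => match
  Position 2: all 'a' => match
  Position 3: all 'n' => match
  Position 4: ('e', 'n') => mismatch, stop
LCP = "adan" (length 4)

4


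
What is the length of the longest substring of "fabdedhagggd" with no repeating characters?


Input: "fabdedhagggd"
Sliding window (track last position of each char):
  Position 0 ('f'): window [0,0] length 1 -- new best
  Position 1 ('a'): window [0,1] length 2 -- new best
  Position 2 ('b'): window [0,2] length 3 -- new best
  Position 3 ('d'): window [0,3] length 4 -- new best
  Position 4 ('e'): window [0,4] length 5 -- new best
  Position 5 ('d'): repeat (last at 3), move window start to 4
  Position 5 ('d'): window [4,5] length 2
  Position 6 ('h'): window [4,6] length 3
  Position 7 ('a'): window [4,7] length 4
  Position 8 ('g'): window [4,8] length 5
  Position 9 ('g'): repeat (last at 8), move window start to 9
  Position 9 ('g'): window [9,9] length 1
  Position 10 ('g'): repeat (last at 9), move window start to 10
  Position 10 ('g'): window [10,10] length 1
  Position 11 ('d'): window [10,11] length 2
Longest substring with no repeats: "fabde" with length 5

5


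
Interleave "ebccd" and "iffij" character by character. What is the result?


Interleaving "ebccd" and "iffij":
  Position 0: 'e' from first, 'i' from second => "ei"
  Position 1: 'b' from first, 'f' from second => "bf"
  Position 2: 'c' from first, 'f' from second => "cf"
  Position 3: 'c' from first, 'i' from second => "ci"
  Position 4: 'd' from first, 'j' from second => "dj"
Result: eibfcfcidj

eibfcfcidj


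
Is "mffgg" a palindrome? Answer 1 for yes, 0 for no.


Input: mffgg
Reversed: ggffm
  Compare pos 0 ('m') with pos 4 ('g'): MISMATCH
  Compare pos 1 ('f') with pos 3 ('g'): MISMATCH
Result: not a palindrome

0


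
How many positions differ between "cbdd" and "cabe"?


Comparing "cbdd" and "cabe" position by position:
  Position 0: 'c' vs 'c' => same
  Position 1: 'b' vs 'a' => DIFFER
  Position 2: 'd' vs 'b' => DIFFER
  Position 3: 'd' vs 'e' => DIFFER
Positions that differ: 3

3


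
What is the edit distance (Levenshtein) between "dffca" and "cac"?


Computing edit distance: "dffca" -> "cac"
DP table:
           c    a    c
      0    1    2    3
  d   1    1    2    3
  f   2    2    2    3
  f   3    3    3    3
  c   4    3    4    3
  a   5    4    3    4
Edit distance = dp[5][3] = 4

4


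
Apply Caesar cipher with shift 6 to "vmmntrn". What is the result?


Caesar cipher: shift "vmmntrn" by 6
  'v' (pos 21) + 6 = pos 1 = 'b'
  'm' (pos 12) + 6 = pos 18 = 's'
  'm' (pos 12) + 6 = pos 18 = 's'
  'n' (pos 13) + 6 = pos 19 = 't'
  't' (pos 19) + 6 = pos 25 = 'z'
  'r' (pos 17) + 6 = pos 23 = 'x'
  'n' (pos 13) + 6 = pos 19 = 't'
Result: bsstzxt

bsstzxt


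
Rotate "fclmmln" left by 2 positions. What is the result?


Input: "fclmmln", rotate left by 2
First 2 characters: "fc"
Remaining characters: "lmmln"
Concatenate remaining + first: "lmmln" + "fc" = "lmmlnfc"

lmmlnfc


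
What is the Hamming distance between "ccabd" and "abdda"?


Comparing "ccabd" and "abdda" position by position:
  Position 0: 'c' vs 'a' => differ
  Position 1: 'c' vs 'b' => differ
  Position 2: 'a' vs 'd' => differ
  Position 3: 'b' vs 'd' => differ
  Position 4: 'd' vs 'a' => differ
Total differences (Hamming distance): 5

5


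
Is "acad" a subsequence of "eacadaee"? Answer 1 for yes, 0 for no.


Check if "acad" is a subsequence of "eacadaee"
Greedy scan:
  Position 0 ('e'): no match needed
  Position 1 ('a'): matches sub[0] = 'a'
  Position 2 ('c'): matches sub[1] = 'c'
  Position 3 ('a'): matches sub[2] = 'a'
  Position 4 ('d'): matches sub[3] = 'd'
  Position 5 ('a'): no match needed
  Position 6 ('e'): no match needed
  Position 7 ('e'): no match needed
All 4 characters matched => is a subsequence

1


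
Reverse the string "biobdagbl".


Input: biobdagbl
Reading characters right to left:
  Position 8: 'l'
  Position 7: 'b'
  Position 6: 'g'
  Position 5: 'a'
  Position 4: 'd'
  Position 3: 'b'
  Position 2: 'o'
  Position 1: 'i'
  Position 0: 'b'
Reversed: lbgadboib

lbgadboib


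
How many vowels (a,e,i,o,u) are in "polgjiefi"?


Input: polgjiefi
Checking each character:
  'p' at position 0: consonant
  'o' at position 1: vowel (running total: 1)
  'l' at position 2: consonant
  'g' at position 3: consonant
  'j' at position 4: consonant
  'i' at position 5: vowel (running total: 2)
  'e' at position 6: vowel (running total: 3)
  'f' at position 7: consonant
  'i' at position 8: vowel (running total: 4)
Total vowels: 4

4


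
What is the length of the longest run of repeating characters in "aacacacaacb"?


Input: "aacacacaacb"
Scanning for longest run:
  Position 1 ('a'): continues run of 'a', length=2
  Position 2 ('c'): new char, reset run to 1
  Position 3 ('a'): new char, reset run to 1
  Position 4 ('c'): new char, reset run to 1
  Position 5 ('a'): new char, reset run to 1
  Position 6 ('c'): new char, reset run to 1
  Position 7 ('a'): new char, reset run to 1
  Position 8 ('a'): continues run of 'a', length=2
  Position 9 ('c'): new char, reset run to 1
  Position 10 ('b'): new char, reset run to 1
Longest run: 'a' with length 2

2


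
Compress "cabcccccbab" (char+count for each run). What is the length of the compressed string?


Input: cabcccccbab
Runs:
  'c' x 1 => "c1"
  'a' x 1 => "a1"
  'b' x 1 => "b1"
  'c' x 5 => "c5"
  'b' x 1 => "b1"
  'a' x 1 => "a1"
  'b' x 1 => "b1"
Compressed: "c1a1b1c5b1a1b1"
Compressed length: 14

14


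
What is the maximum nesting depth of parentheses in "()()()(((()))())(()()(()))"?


Input: "()()()(((()))())(()()(()))"
Tracking depth:
  Position 0 '(': depth becomes 1
  Position 1 ')': depth becomes 0
  Position 2 '(': depth becomes 1
  Position 3 ')': depth becomes 0
  Position 4 '(': depth becomes 1
  Position 5 ')': depth becomes 0
  Position 6 '(': depth becomes 1
  Position 7 '(': depth becomes 2
  Position 8 '(': depth becomes 3
  Position 9 '(': depth becomes 4
  Position 10 ')': depth becomes 3
  Position 11 ')': depth becomes 2
  Position 12 ')': depth becomes 1
  Position 13 '(': depth becomes 2
  Position 14 ')': depth becomes 1
  Position 15 ')': depth becomes 0
  Position 16 '(': depth becomes 1
  Position 17 '(': depth becomes 2
  Position 18 ')': depth becomes 1
  Position 19 '(': depth becomes 2
  Position 20 ')': depth becomes 1
  Position 21 '(': depth becomes 2
  Position 22 '(': depth becomes 3
  Position 23 ')': depth becomes 2
  Position 24 ')': depth becomes 1
  Position 25 ')': depth becomes 0
Maximum depth reached: 4

4


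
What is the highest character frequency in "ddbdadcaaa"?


Input: ddbdadcaaa
Character counts:
  'a': 4
  'b': 1
  'c': 1
  'd': 4
Maximum frequency: 4

4


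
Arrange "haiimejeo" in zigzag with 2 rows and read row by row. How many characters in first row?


Zigzag "haiimejeo" into 2 rows:
Placing characters:
  'h' => row 0
  'a' => row 1
  'i' => row 0
  'i' => row 1
  'm' => row 0
  'e' => row 1
  'j' => row 0
  'e' => row 1
  'o' => row 0
Rows:
  Row 0: "himjo"
  Row 1: "aiee"
First row length: 5

5


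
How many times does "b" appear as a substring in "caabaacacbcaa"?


Searching for "b" in "caabaacacbcaa"
Scanning each position:
  Position 0: "c" => no
  Position 1: "a" => no
  Position 2: "a" => no
  Position 3: "b" => MATCH
  Position 4: "a" => no
  Position 5: "a" => no
  Position 6: "c" => no
  Position 7: "a" => no
  Position 8: "c" => no
  Position 9: "b" => MATCH
  Position 10: "c" => no
  Position 11: "a" => no
  Position 12: "a" => no
Total occurrences: 2

2


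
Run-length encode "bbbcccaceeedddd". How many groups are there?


Input: bbbcccaceeedddd
Scanning for consecutive runs:
  Group 1: 'b' x 3 (positions 0-2)
  Group 2: 'c' x 3 (positions 3-5)
  Group 3: 'a' x 1 (positions 6-6)
  Group 4: 'c' x 1 (positions 7-7)
  Group 5: 'e' x 3 (positions 8-10)
  Group 6: 'd' x 4 (positions 11-14)
Total groups: 6

6


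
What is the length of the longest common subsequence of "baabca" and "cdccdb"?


LCS of "baabca" and "cdccdb"
DP table:
           c    d    c    c    d    b
      0    0    0    0    0    0    0
  b   0    0    0    0    0    0    1
  a   0    0    0    0    0    0    1
  a   0    0    0    0    0    0    1
  b   0    0    0    0    0    0    1
  c   0    1    1    1    1    1    1
  a   0    1    1    1    1    1    1
LCS length = dp[6][6] = 1

1


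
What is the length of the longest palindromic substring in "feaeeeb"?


Input: "feaeeeb"
Checking substrings for palindromes:
  [1:4] "eae" (len 3) => palindrome
  [3:6] "eee" (len 3) => palindrome
  [3:5] "ee" (len 2) => palindrome
  [4:6] "ee" (len 2) => palindrome
Longest palindromic substring: "eae" with length 3

3


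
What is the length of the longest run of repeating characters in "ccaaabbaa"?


Input: "ccaaabbaa"
Scanning for longest run:
  Position 1 ('c'): continues run of 'c', length=2
  Position 2 ('a'): new char, reset run to 1
  Position 3 ('a'): continues run of 'a', length=2
  Position 4 ('a'): continues run of 'a', length=3
  Position 5 ('b'): new char, reset run to 1
  Position 6 ('b'): continues run of 'b', length=2
  Position 7 ('a'): new char, reset run to 1
  Position 8 ('a'): continues run of 'a', length=2
Longest run: 'a' with length 3

3


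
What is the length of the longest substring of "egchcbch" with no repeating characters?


Input: "egchcbch"
Sliding window (track last position of each char):
  Position 0 ('e'): window [0,0] length 1 -- new best
  Position 1 ('g'): window [0,1] length 2 -- new best
  Position 2 ('c'): window [0,2] length 3 -- new best
  Position 3 ('h'): window [0,3] length 4 -- new best
  Position 4 ('c'): repeat (last at 2), move window start to 3
  Position 4 ('c'): window [3,4] length 2
  Position 5 ('b'): window [3,5] length 3
  Position 6 ('c'): repeat (last at 4), move window start to 5
  Position 6 ('c'): window [5,6] length 2
  Position 7 ('h'): window [5,7] length 3
Longest substring with no repeats: "egch" with length 4

4


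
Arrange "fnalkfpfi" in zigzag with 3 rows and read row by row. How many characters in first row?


Zigzag "fnalkfpfi" into 3 rows:
Placing characters:
  'f' => row 0
  'n' => row 1
  'a' => row 2
  'l' => row 1
  'k' => row 0
  'f' => row 1
  'p' => row 2
  'f' => row 1
  'i' => row 0
Rows:
  Row 0: "fki"
  Row 1: "nlff"
  Row 2: "ap"
First row length: 3

3


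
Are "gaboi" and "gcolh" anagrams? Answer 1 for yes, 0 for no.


Strings: "gaboi", "gcolh"
Sorted first:  abgio
Sorted second: cghlo
Differ at position 0: 'a' vs 'c' => not anagrams

0


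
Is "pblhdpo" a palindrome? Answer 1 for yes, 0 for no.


Input: pblhdpo
Reversed: opdhlbp
  Compare pos 0 ('p') with pos 6 ('o'): MISMATCH
  Compare pos 1 ('b') with pos 5 ('p'): MISMATCH
  Compare pos 2 ('l') with pos 4 ('d'): MISMATCH
Result: not a palindrome

0


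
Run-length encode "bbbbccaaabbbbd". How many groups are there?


Input: bbbbccaaabbbbd
Scanning for consecutive runs:
  Group 1: 'b' x 4 (positions 0-3)
  Group 2: 'c' x 2 (positions 4-5)
  Group 3: 'a' x 3 (positions 6-8)
  Group 4: 'b' x 4 (positions 9-12)
  Group 5: 'd' x 1 (positions 13-13)
Total groups: 5

5


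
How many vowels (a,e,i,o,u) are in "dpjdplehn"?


Input: dpjdplehn
Checking each character:
  'd' at position 0: consonant
  'p' at position 1: consonant
  'j' at position 2: consonant
  'd' at position 3: consonant
  'p' at position 4: consonant
  'l' at position 5: consonant
  'e' at position 6: vowel (running total: 1)
  'h' at position 7: consonant
  'n' at position 8: consonant
Total vowels: 1

1


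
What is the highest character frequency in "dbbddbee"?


Input: dbbddbee
Character counts:
  'b': 3
  'd': 3
  'e': 2
Maximum frequency: 3

3


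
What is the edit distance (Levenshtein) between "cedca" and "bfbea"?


Computing edit distance: "cedca" -> "bfbea"
DP table:
           b    f    b    e    a
      0    1    2    3    4    5
  c   1    1    2    3    4    5
  e   2    2    2    3    3    4
  d   3    3    3    3    4    4
  c   4    4    4    4    4    5
  a   5    5    5    5    5    4
Edit distance = dp[5][5] = 4

4
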